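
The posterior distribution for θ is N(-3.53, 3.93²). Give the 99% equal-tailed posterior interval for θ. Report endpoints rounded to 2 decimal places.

The posterior is symmetric, so the 99% equal-tailed interval is θ = -3.53 ± z·3.93 with z = 2.576.
Half-width: 2.576 × 3.93 = 10.12.
-3.53 − 10.12 = -13.65; -3.53 + 10.12 = 6.59.

[-13.65, 6.59]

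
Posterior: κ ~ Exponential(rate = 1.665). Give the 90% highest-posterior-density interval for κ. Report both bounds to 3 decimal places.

The exponential density is strictly decreasing on [0, ∞), so the HPD interval is anchored at 0: [0, q] with P(κ ≤ q) = 0.90.
q = −ln(1 − 0.90) / 1.665 = 2.3026 / 1.665 = 1.383.

[0.000, 1.383]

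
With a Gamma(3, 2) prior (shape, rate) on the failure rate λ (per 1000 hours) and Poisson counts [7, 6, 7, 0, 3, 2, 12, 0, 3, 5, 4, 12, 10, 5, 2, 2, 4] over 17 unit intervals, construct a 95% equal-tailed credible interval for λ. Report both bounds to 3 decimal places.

Posterior: Gamma(3+84, 2+17) = Gamma(87, 19) (shape, rate).
Equal-tailed 95% interval: Gamma(87, 19) quantiles at 0.025 and 0.975.
Posterior mean ≈ 4.579, SD ≈ 0.491; a Normal approximation gives roughly [3.617, 5.541].
Exact: lower = 3.668; upper = 5.590.

[3.668, 5.590]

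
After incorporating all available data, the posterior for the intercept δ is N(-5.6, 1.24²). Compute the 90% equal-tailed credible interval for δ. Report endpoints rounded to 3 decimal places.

[-7.640, -3.560]

The posterior is symmetric, so the 90% equal-tailed interval is δ = -5.6 ± z·1.24 with z = 1.645.
Half-width: 1.645 × 1.24 = 2.040.
-5.6 − 2.040 = -7.640; -5.6 + 2.040 = -3.560.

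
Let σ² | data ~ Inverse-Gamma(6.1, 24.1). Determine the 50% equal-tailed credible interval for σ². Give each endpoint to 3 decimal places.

Inverse-Gamma(6.1, 24.1) quantiles: F⁻¹(0.25) and F⁻¹(0.75).
Equivalently, 1/σ² ~ Gamma(6.1, rate = 24.1); invert its 0.75 and 0.25 quantiles.
Posterior mean ≈ 4.725, SD ≈ 2.334; a Normal approximation gives roughly [3.151, 6.300].
Exact: lower = 3.198; upper = 5.598.

[3.198, 5.598]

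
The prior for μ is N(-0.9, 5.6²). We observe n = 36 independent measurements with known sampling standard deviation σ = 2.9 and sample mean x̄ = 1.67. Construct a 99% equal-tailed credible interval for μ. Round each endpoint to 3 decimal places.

Posterior precision = 1/5.6² + 36/2.9² = 0.0319 + 4.2806 = 4.3125, so posterior SD = 0.4815.
Posterior mean = (-0.9/5.6² + 36·1.67/2.9²) / 4.3125 = 1.6510.
Interval: 1.6510 ± 2.576 × 0.4815 → [0.411, 2.891].

[0.411, 2.891]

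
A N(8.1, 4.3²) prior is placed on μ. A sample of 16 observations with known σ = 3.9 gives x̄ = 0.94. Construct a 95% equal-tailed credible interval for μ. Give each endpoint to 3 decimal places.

[-0.574, 3.154]

Posterior precision = 1/4.3² + 16/3.9² = 0.0541 + 1.0519 = 1.1060, so posterior SD = 0.9509.
Posterior mean = (8.1/4.3² + 16·0.94/3.9²) / 1.1060 = 1.2901.
Interval: 1.2901 ± 1.960 × 0.9509 → [-0.574, 3.154].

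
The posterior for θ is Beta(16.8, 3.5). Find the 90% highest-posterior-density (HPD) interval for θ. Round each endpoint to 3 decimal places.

The posterior is unimodal and skewed, so the HPD interval has equal density at both endpoints and is the shortest 90% interval.
Solving f(0.703) = f(0.958) with F(0.958) − F(0.703) = 0.90 gives [0.703, 0.958].
For comparison, the equal-tailed interval is [0.676, 0.942]; the HPD is narrower and shifted toward the mode.

[0.703, 0.958]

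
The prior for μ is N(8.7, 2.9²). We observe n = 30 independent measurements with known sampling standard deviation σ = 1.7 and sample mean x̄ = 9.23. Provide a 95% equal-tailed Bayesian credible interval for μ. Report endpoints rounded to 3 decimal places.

[8.619, 9.829]

Posterior precision = 1/2.9² + 30/1.7² = 0.1189 + 10.3806 = 10.4995, so posterior SD = 0.3086.
Posterior mean = (8.7/2.9² + 30·9.23/1.7²) / 10.4995 = 9.2240.
Interval: 9.2240 ± 1.960 × 0.3086 → [8.619, 9.829].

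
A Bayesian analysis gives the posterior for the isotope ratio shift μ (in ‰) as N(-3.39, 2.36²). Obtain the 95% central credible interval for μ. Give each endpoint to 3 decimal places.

The posterior is symmetric, so the 95% equal-tailed interval is μ = -3.39 ± z·2.36 with z = 1.960.
Half-width: 1.960 × 2.36 = 4.626.
-3.39 − 4.626 = -8.016; -3.39 + 4.626 = 1.236.

[-8.016, 1.236]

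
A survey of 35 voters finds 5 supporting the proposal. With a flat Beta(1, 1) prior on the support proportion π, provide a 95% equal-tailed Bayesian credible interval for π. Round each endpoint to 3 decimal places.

Posterior: Beta(1+5, 1+30) = Beta(6, 31).
Equal-tailed 95% interval: the 0.025 and 0.975 quantiles of Beta(6, 31).
Posterior mean ≈ 0.162, SD ≈ 0.060; a Normal approximation gives roughly [0.045, 0.279].
Exact: F⁻¹(0.025) = 0.064; F⁻¹(0.975) = 0.295.

[0.064, 0.295]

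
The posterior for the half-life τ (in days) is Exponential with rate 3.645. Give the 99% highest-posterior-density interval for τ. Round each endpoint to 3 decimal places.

The exponential density is strictly decreasing on [0, ∞), so the HPD interval is anchored at 0: [0, q] with P(τ ≤ q) = 0.99.
q = −ln(1 − 0.99) / 3.645 = 4.6052 / 3.645 = 1.263.

[0.000, 1.263]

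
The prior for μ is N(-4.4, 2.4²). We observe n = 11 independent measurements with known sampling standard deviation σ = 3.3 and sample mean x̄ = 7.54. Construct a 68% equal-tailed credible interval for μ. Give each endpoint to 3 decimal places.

Posterior precision = 1/2.4² + 11/3.3² = 0.1736 + 1.0101 = 1.1837, so posterior SD = 0.9191.
Posterior mean = (-4.4/2.4² + 11·7.54/3.3²) / 1.1837 = 5.7888.
Interval: 5.7888 ± 0.994 × 0.9191 → [4.875, 6.703].

[4.875, 6.703]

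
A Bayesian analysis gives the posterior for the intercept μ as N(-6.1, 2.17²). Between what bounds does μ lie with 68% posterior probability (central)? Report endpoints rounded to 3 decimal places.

[-8.258, -3.942]

The posterior is symmetric, so the 68% equal-tailed interval is μ = -6.1 ± z·2.17 with z = 0.994.
Half-width: 0.994 × 2.17 = 2.158.
-6.1 − 2.158 = -8.258; -6.1 + 2.158 = -3.942.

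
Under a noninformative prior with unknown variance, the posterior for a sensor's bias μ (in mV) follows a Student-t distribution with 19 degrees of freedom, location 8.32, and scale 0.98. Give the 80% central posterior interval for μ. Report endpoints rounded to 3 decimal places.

[7.019, 9.621]

The t_19 distribution is symmetric; the 80% interval is 8.32 ± t·0.98 with t_{0.9,19} = 1.328.
Half-width: 1.328 × 0.98 = 1.301.
8.32 − 1.301 = 7.019; 8.32 + 1.301 = 9.621.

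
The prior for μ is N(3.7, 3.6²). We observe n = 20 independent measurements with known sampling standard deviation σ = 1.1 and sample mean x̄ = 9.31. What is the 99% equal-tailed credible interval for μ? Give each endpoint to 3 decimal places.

Posterior precision = 1/3.6² + 20/1.1² = 0.0772 + 16.5289 = 16.6061, so posterior SD = 0.2454.
Posterior mean = (3.7/3.6² + 20·9.31/1.1²) / 16.6061 = 9.2839.
Interval: 9.2839 ± 2.576 × 0.2454 → [8.652, 9.916].

[8.652, 9.916]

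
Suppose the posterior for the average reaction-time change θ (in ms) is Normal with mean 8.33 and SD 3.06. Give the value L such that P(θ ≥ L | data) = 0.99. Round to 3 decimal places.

Need L with P(θ ≥ L) = 0.99: L = 8.33 − z_{0.01}·3.06.
z = 2.326; L = 8.33 − 2.326 × 3.06 = 1.211.

1.211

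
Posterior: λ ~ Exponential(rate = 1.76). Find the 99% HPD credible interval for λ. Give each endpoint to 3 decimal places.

[0.000, 2.617]

The exponential density is strictly decreasing on [0, ∞), so the HPD interval is anchored at 0: [0, q] with P(λ ≤ q) = 0.99.
q = −ln(1 − 0.99) / 1.76 = 4.6052 / 1.76 = 2.617.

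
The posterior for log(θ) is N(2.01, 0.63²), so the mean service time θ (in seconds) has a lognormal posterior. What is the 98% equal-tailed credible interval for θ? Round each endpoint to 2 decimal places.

On the log scale the 98% interval is 2.01 ± 2.326 × 0.63 = [0.5444, 3.4756].
Exponentiate: [e^0.5444, e^3.4756] = [1.72, 32.32].

[1.72, 32.32]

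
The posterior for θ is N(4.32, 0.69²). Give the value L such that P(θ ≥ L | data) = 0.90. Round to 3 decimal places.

3.436

Need L with P(θ ≥ L) = 0.90: L = 4.32 − z_{0.1}·0.69.
z = 1.282; L = 4.32 − 1.282 × 0.69 = 3.436.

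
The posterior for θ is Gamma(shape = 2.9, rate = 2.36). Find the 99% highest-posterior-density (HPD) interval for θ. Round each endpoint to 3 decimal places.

[0.048, 3.507]

The posterior is unimodal and skewed, so the HPD interval has equal density at both endpoints and is the shortest 99% interval.
Solving f(0.048) = f(3.507) with F(3.507) − F(0.048) = 0.99 gives [0.048, 3.507].
For comparison, the equal-tailed interval is [0.131, 3.855]; the HPD is narrower and shifted toward the mode.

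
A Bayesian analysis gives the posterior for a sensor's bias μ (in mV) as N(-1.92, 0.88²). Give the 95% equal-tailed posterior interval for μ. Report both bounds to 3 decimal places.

The posterior is symmetric, so the 95% equal-tailed interval is μ = -1.92 ± z·0.88 with z = 1.960.
Half-width: 1.960 × 0.88 = 1.725.
-1.92 − 1.725 = -3.645; -1.92 + 1.725 = -0.195.

[-3.645, -0.195]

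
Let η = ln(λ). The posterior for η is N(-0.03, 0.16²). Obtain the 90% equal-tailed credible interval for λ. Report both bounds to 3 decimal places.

On the log scale the 90% interval is -0.03 ± 1.645 × 0.16 = [-0.2932, 0.2332].
Exponentiate: [e^-0.2932, e^0.2332] = [0.746, 1.263].

[0.746, 1.263]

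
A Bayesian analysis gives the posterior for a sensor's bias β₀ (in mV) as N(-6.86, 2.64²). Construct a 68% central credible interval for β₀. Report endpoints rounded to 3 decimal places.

The posterior is symmetric, so the 68% equal-tailed interval is β₀ = -6.86 ± z·2.64 with z = 0.994.
Half-width: 0.994 × 2.64 = 2.625.
-6.86 − 2.625 = -9.485; -6.86 + 2.625 = -4.235.

[-9.485, -4.235]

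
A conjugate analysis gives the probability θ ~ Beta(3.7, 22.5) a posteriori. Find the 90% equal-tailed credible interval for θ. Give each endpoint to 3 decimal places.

[0.049, 0.265]

Posterior: Beta(3.7, 22.5).
Equal-tailed 90% interval: the 0.05 and 0.95 quantiles of Beta(3.7, 22.5).
Posterior mean ≈ 0.141, SD ≈ 0.067; a Normal approximation gives roughly [0.031, 0.251].
Exact: F⁻¹(0.05) = 0.049; F⁻¹(0.95) = 0.265.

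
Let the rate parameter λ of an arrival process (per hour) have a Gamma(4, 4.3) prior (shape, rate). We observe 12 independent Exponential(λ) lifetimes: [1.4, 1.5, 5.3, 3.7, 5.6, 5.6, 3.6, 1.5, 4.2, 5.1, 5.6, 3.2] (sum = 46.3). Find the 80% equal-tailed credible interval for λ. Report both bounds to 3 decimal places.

[0.220, 0.421]

Posterior: Gamma(4+12, 4.3+46.3) = Gamma(16, 50.6) (shape, rate).
Equal-tailed 80% interval: Gamma(16, 50.6) quantiles at 0.1 and 0.9.
Posterior mean ≈ 0.316, SD ≈ 0.079; a Normal approximation gives roughly [0.215, 0.418].
Exact: lower = 0.220; upper = 0.421.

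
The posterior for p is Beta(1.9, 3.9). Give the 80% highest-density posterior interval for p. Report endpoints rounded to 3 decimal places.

[0.060, 0.518]

The posterior is unimodal and skewed, so the HPD interval has equal density at both endpoints and is the shortest 80% interval.
Solving f(0.060) = f(0.518) with F(0.518) − F(0.060) = 0.80 gives [0.060, 0.518].
For comparison, the equal-tailed interval is [0.105, 0.582]; the HPD is narrower and shifted toward the mode.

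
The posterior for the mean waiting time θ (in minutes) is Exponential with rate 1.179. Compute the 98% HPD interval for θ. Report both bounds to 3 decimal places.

The exponential density is strictly decreasing on [0, ∞), so the HPD interval is anchored at 0: [0, q] with P(θ ≤ q) = 0.98.
q = −ln(1 − 0.98) / 1.179 = 3.9120 / 1.179 = 3.318.

[0.000, 3.318]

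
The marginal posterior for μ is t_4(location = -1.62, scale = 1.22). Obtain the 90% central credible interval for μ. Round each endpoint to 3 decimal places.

The t_4 distribution is symmetric; the 90% interval is -1.62 ± t·1.22 with t_{0.95,4} = 2.132.
Half-width: 2.132 × 1.22 = 2.601.
-1.62 − 2.601 = -4.221; -1.62 + 2.601 = 0.981.

[-4.221, 0.981]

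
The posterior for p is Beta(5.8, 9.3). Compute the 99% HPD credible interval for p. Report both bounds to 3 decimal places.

The posterior is unimodal and skewed, so the HPD interval has equal density at both endpoints and is the shortest 99% interval.
Solving f(0.109) = f(0.695) with F(0.695) − F(0.109) = 0.99 gives [0.109, 0.695].
For comparison, the equal-tailed interval is [0.117, 0.705]; the HPD is narrower and shifted toward the mode.

[0.109, 0.695]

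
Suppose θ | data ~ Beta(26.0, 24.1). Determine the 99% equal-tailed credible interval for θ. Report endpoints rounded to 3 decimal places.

[0.341, 0.694]

Posterior: Beta(26.0, 24.1).
Equal-tailed 99% interval: the 0.005 and 0.995 quantiles of Beta(26.0, 24.1).
Posterior mean ≈ 0.519, SD ≈ 0.070; a Normal approximation gives roughly [0.339, 0.699].
Exact: F⁻¹(0.005) = 0.341; F⁻¹(0.995) = 0.694.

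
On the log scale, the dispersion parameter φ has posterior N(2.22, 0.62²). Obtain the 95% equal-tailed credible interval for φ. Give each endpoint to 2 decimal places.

On the log scale the 95% interval is 2.22 ± 1.960 × 0.62 = [1.0048, 3.4352].
Exponentiate: [e^1.0048, e^3.4352] = [2.73, 31.04].

[2.73, 31.04]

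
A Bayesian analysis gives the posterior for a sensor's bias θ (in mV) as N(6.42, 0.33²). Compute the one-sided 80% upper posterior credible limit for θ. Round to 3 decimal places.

Need U with P(θ ≤ U) = 0.80: U = 6.42 + z_{0.2}·0.33.
z = 0.842; U = 6.42 + 0.842 × 0.33 = 6.698.

6.698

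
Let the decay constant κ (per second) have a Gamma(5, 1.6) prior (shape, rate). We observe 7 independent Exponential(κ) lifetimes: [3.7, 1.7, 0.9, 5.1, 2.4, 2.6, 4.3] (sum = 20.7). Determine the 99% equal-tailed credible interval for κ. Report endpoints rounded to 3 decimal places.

Posterior: Gamma(5+7, 1.6+20.7) = Gamma(12, 22.3) (shape, rate).
Equal-tailed 99% interval: Gamma(12, 22.3) quantiles at 0.005 and 0.995.
Posterior mean ≈ 0.538, SD ≈ 0.155; a Normal approximation gives roughly [0.138, 0.938].
Exact: lower = 0.222; upper = 1.021.

[0.222, 1.021]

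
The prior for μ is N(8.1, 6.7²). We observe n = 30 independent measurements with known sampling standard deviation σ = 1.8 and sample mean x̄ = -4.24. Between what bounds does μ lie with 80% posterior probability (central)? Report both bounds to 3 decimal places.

[-4.631, -3.790]

Posterior precision = 1/6.7² + 30/1.8² = 0.0223 + 9.2593 = 9.2815, so posterior SD = 0.3282.
Posterior mean = (8.1/6.7² + 30·-4.24/1.8²) / 9.2815 = -4.2104.
Interval: -4.2104 ± 1.282 × 0.3282 → [-4.631, -3.790].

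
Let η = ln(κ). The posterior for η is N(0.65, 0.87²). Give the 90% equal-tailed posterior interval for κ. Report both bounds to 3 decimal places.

[0.458, 8.013]

On the log scale the 90% interval is 0.65 ± 1.645 × 0.87 = [-0.7810, 2.0810].
Exponentiate: [e^-0.7810, e^2.0810] = [0.458, 8.013].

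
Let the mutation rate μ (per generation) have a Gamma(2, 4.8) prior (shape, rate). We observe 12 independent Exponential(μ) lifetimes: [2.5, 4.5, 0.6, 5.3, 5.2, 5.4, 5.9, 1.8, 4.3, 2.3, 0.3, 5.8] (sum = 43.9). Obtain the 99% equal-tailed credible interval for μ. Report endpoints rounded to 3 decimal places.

[0.128, 0.524]

Posterior: Gamma(2+12, 4.8+43.9) = Gamma(14, 48.7) (shape, rate).
Equal-tailed 99% interval: Gamma(14, 48.7) quantiles at 0.005 and 0.995.
Posterior mean ≈ 0.287, SD ≈ 0.077; a Normal approximation gives roughly [0.090, 0.485].
Exact: lower = 0.128; upper = 0.524.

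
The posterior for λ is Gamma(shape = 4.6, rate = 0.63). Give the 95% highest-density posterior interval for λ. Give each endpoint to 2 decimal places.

[1.59, 14.04]

The posterior is unimodal and skewed, so the HPD interval has equal density at both endpoints and is the shortest 95% interval.
Solving f(1.59) = f(14.04) with F(14.04) − F(1.59) = 0.95 gives [1.59, 14.04].
For comparison, the equal-tailed interval is [2.23, 15.33]; the HPD is narrower and shifted toward the mode.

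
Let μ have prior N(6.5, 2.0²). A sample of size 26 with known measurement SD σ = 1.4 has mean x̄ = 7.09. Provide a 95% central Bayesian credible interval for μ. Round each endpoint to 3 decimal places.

Posterior precision = 1/2.0² + 26/1.4² = 0.2500 + 13.2653 = 13.5153, so posterior SD = 0.2720.
Posterior mean = (6.5/2.0² + 26·7.09/1.4²) / 13.5153 = 7.0791.
Interval: 7.0791 ± 1.960 × 0.2720 → [6.546, 7.612].

[6.546, 7.612]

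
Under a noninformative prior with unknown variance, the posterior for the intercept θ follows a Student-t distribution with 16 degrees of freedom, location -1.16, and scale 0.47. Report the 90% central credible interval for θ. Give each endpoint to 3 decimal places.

[-1.981, -0.339]

The t_16 distribution is symmetric; the 90% interval is -1.16 ± t·0.47 with t_{0.95,16} = 1.746.
Half-width: 1.746 × 0.47 = 0.821.
-1.16 − 0.821 = -1.981; -1.16 + 0.821 = -0.339.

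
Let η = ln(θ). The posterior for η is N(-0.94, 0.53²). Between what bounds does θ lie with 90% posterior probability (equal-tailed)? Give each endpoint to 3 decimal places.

On the log scale the 90% interval is -0.94 ± 1.645 × 0.53 = [-1.8118, -0.0682].
Exponentiate: [e^-1.8118, e^-0.0682] = [0.163, 0.934].

[0.163, 0.934]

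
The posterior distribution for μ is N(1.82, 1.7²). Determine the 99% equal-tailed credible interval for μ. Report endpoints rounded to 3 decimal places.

[-2.559, 6.199]

The posterior is symmetric, so the 99% equal-tailed interval is μ = 1.82 ± z·1.7 with z = 2.576.
Half-width: 2.576 × 1.7 = 4.379.
1.82 − 4.379 = -2.559; 1.82 + 4.379 = 6.199.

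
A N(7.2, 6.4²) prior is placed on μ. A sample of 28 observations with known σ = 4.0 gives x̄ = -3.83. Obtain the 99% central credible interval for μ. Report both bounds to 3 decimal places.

Posterior precision = 1/6.4² + 28/4.0² = 0.0244 + 1.7500 = 1.7744, so posterior SD = 0.7507.
Posterior mean = (7.2/6.4² + 28·-3.83/4.0²) / 1.7744 = -3.6782.
Interval: -3.6782 ± 2.576 × 0.7507 → [-5.612, -1.745].

[-5.612, -1.745]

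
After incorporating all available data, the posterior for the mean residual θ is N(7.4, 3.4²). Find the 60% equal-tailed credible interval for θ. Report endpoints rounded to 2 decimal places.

The posterior is symmetric, so the 60% equal-tailed interval is θ = 7.4 ± z·3.4 with z = 0.842.
Half-width: 0.842 × 3.4 = 2.86.
7.4 − 2.86 = 4.54; 7.4 + 2.86 = 10.26.

[4.54, 10.26]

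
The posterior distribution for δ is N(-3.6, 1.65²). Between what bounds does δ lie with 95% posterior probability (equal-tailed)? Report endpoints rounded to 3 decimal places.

[-6.834, -0.366]

The posterior is symmetric, so the 95% equal-tailed interval is δ = -3.6 ± z·1.65 with z = 1.960.
Half-width: 1.960 × 1.65 = 3.234.
-3.6 − 3.234 = -6.834; -3.6 + 3.234 = -0.366.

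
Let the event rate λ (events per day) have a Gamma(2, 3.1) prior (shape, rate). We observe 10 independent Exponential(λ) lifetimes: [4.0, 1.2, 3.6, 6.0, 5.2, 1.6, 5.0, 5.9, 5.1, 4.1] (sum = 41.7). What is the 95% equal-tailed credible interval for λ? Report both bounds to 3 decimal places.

[0.138, 0.439]

Posterior: Gamma(2+10, 3.1+41.7) = Gamma(12, 44.8) (shape, rate).
Equal-tailed 95% interval: Gamma(12, 44.8) quantiles at 0.025 and 0.975.
Posterior mean ≈ 0.268, SD ≈ 0.077; a Normal approximation gives roughly [0.116, 0.419].
Exact: lower = 0.138; upper = 0.439.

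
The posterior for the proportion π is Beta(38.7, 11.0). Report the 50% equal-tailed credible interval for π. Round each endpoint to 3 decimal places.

[0.741, 0.820]

Posterior: Beta(38.7, 11.0).
Equal-tailed 50% interval: the 0.25 and 0.75 quantiles of Beta(38.7, 11.0).
Posterior mean ≈ 0.779, SD ≈ 0.058; a Normal approximation gives roughly [0.739, 0.818].
Exact: F⁻¹(0.25) = 0.741; F⁻¹(0.75) = 0.820.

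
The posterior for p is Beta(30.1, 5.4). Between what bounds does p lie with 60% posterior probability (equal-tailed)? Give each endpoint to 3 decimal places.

[0.800, 0.900]

Posterior: Beta(30.1, 5.4).
Equal-tailed 60% interval: the 0.2 and 0.8 quantiles of Beta(30.1, 5.4).
Posterior mean ≈ 0.848, SD ≈ 0.059; a Normal approximation gives roughly [0.798, 0.898].
Exact: F⁻¹(0.2) = 0.800; F⁻¹(0.8) = 0.900.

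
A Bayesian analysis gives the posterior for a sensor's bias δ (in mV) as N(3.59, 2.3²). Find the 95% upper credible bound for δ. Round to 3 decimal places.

7.373

Need U with P(δ ≤ U) = 0.95: U = 3.59 + z_{0.05}·2.3.
z = 1.645; U = 3.59 + 1.645 × 2.3 = 7.373.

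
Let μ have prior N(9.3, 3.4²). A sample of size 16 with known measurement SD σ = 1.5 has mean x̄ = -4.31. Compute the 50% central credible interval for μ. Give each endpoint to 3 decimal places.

Posterior precision = 1/3.4² + 16/1.5² = 0.0865 + 7.1111 = 7.1976, so posterior SD = 0.3727.
Posterior mean = (9.3/3.4² + 16·-4.31/1.5²) / 7.1976 = -4.1464.
Interval: -4.1464 ± 0.674 × 0.3727 → [-4.398, -3.895].

[-4.398, -3.895]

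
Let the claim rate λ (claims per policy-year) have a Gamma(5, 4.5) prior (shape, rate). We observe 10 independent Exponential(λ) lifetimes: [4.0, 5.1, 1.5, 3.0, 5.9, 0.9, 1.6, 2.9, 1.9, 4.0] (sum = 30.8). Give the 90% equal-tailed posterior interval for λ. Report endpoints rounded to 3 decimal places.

Posterior: Gamma(5+10, 4.5+30.8) = Gamma(15, 35.3) (shape, rate).
Equal-tailed 90% interval: Gamma(15, 35.3) quantiles at 0.05 and 0.95.
Posterior mean ≈ 0.425, SD ≈ 0.110; a Normal approximation gives roughly [0.244, 0.605].
Exact: lower = 0.262; upper = 0.620.

[0.262, 0.620]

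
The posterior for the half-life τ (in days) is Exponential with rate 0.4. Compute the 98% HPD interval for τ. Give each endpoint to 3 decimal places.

[0.000, 9.780]

The exponential density is strictly decreasing on [0, ∞), so the HPD interval is anchored at 0: [0, q] with P(τ ≤ q) = 0.98.
q = −ln(1 − 0.98) / 0.4 = 3.9120 / 0.4 = 9.780.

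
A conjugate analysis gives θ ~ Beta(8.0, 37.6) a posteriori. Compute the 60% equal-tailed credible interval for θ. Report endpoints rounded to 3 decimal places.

Posterior: Beta(8.0, 37.6).
Equal-tailed 60% interval: the 0.2 and 0.8 quantiles of Beta(8.0, 37.6).
Posterior mean ≈ 0.175, SD ≈ 0.056; a Normal approximation gives roughly [0.129, 0.222].
Exact: F⁻¹(0.2) = 0.127; F⁻¹(0.8) = 0.221.

[0.127, 0.221]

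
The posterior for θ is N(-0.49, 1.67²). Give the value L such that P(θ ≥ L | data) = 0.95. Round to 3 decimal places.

-3.237

Need L with P(θ ≥ L) = 0.95: L = -0.49 − z_{0.05}·1.67.
z = 1.645; L = -0.49 − 1.645 × 1.67 = -3.237.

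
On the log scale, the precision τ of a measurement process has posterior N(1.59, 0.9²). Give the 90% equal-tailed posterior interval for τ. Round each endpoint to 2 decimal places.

[1.12, 21.55]

On the log scale the 90% interval is 1.59 ± 1.645 × 0.9 = [0.1096, 3.0704].
Exponentiate: [e^0.1096, e^3.0704] = [1.12, 21.55].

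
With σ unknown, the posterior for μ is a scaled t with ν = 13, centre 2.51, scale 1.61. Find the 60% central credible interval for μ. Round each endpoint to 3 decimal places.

[1.109, 3.911]

The t_13 distribution is symmetric; the 60% interval is 2.51 ± t·1.61 with t_{0.8,13} = 0.870.
Half-width: 0.870 × 1.61 = 1.401.
2.51 − 1.401 = 1.109; 2.51 + 1.401 = 3.911.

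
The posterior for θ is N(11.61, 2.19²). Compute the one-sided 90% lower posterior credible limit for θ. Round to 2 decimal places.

Need L with P(θ ≥ L) = 0.90: L = 11.61 − z_{0.1}·2.19.
z = 1.282; L = 11.61 − 1.282 × 2.19 = 8.80.

8.80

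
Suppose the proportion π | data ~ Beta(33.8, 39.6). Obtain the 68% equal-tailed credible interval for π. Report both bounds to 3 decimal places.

Posterior: Beta(33.8, 39.6).
Equal-tailed 68% interval: the 0.16 and 0.84 quantiles of Beta(33.8, 39.6).
Posterior mean ≈ 0.460, SD ≈ 0.058; a Normal approximation gives roughly [0.403, 0.518].
Exact: F⁻¹(0.16) = 0.403; F⁻¹(0.84) = 0.518.

[0.403, 0.518]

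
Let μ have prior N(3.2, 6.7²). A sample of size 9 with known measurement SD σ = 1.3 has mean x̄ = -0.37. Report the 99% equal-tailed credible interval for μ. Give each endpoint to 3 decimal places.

[-1.469, 0.759]

Posterior precision = 1/6.7² + 9/1.3² = 0.0223 + 5.3254 = 5.3477, so posterior SD = 0.4324.
Posterior mean = (3.2/6.7² + 9·-0.37/1.3²) / 5.3477 = -0.3551.
Interval: -0.3551 ± 2.576 × 0.4324 → [-1.469, 0.759].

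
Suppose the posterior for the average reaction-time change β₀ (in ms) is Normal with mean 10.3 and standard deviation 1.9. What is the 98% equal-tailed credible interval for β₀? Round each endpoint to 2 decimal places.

[5.88, 14.72]

The posterior is symmetric, so the 98% equal-tailed interval is β₀ = 10.3 ± z·1.9 with z = 2.326.
Half-width: 2.326 × 1.9 = 4.42.
10.3 − 4.42 = 5.88; 10.3 + 4.42 = 14.72.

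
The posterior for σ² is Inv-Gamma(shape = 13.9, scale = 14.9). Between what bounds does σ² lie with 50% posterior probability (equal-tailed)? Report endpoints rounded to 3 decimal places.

Inverse-Gamma(13.9, 14.9) quantiles: F⁻¹(0.25) and F⁻¹(0.75).
Equivalently, 1/σ² ~ Gamma(13.9, rate = 14.9); invert its 0.75 and 0.25 quantiles.
Posterior mean ≈ 1.155, SD ≈ 0.335; a Normal approximation gives roughly [0.929, 1.381].
Exact: lower = 0.920; upper = 1.326.

[0.920, 1.326]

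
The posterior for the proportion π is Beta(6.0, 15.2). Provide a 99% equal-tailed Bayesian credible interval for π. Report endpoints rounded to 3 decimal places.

Posterior: Beta(6.0, 15.2).
Equal-tailed 99% interval: the 0.005 and 0.995 quantiles of Beta(6.0, 15.2).
Posterior mean ≈ 0.283, SD ≈ 0.096; a Normal approximation gives roughly [0.037, 0.529].
Exact: F⁻¹(0.005) = 0.084; F⁻¹(0.995) = 0.556.

[0.084, 0.556]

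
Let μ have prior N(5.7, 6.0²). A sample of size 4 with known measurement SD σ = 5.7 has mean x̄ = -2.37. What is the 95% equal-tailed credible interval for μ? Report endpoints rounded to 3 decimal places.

Posterior precision = 1/6.0² + 4/5.7² = 0.0278 + 0.1231 = 0.1509, so posterior SD = 2.5743.
Posterior mean = (5.7/6.0² + 4·-2.37/5.7²) / 0.1509 = -0.8844.
Interval: -0.8844 ± 1.960 × 2.5743 → [-5.930, 4.161].

[-5.930, 4.161]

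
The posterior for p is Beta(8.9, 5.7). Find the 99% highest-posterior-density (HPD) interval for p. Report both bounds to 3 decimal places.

The posterior is unimodal and skewed, so the HPD interval has equal density at both endpoints and is the shortest 99% interval.
Solving f(0.295) = f(0.890) with F(0.890) − F(0.295) = 0.99 gives [0.295, 0.890].
For comparison, the equal-tailed interval is [0.285, 0.882]; the HPD is narrower and shifted toward the mode.

[0.295, 0.890]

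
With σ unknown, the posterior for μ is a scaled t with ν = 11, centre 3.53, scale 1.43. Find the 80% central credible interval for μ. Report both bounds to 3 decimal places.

[1.580, 5.480]

The t_11 distribution is symmetric; the 80% interval is 3.53 ± t·1.43 with t_{0.9,11} = 1.363.
Half-width: 1.363 × 1.43 = 1.950.
3.53 − 1.950 = 1.580; 3.53 + 1.950 = 5.480.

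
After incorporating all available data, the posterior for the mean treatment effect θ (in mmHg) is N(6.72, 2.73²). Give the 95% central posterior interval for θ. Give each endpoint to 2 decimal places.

[1.37, 12.07]

The posterior is symmetric, so the 95% equal-tailed interval is θ = 6.72 ± z·2.73 with z = 1.960.
Half-width: 1.960 × 2.73 = 5.35.
6.72 − 5.35 = 1.37; 6.72 + 5.35 = 12.07.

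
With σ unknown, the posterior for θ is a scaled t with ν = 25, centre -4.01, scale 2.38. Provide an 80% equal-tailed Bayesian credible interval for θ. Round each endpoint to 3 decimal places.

The t_25 distribution is symmetric; the 80% interval is -4.01 ± t·2.38 with t_{0.9,25} = 1.316.
Half-width: 1.316 × 2.38 = 3.133.
-4.01 − 3.133 = -7.143; -4.01 + 3.133 = -0.877.

[-7.143, -0.877]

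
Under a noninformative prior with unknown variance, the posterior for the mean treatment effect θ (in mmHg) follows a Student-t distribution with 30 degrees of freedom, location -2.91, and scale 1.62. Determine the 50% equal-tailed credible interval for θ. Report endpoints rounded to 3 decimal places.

The t_30 distribution is symmetric; the 50% interval is -2.91 ± t·1.62 with t_{0.75,30} = 0.683.
Half-width: 0.683 × 1.62 = 1.106.
-2.91 − 1.106 = -4.016; -2.91 + 1.106 = -1.804.

[-4.016, -1.804]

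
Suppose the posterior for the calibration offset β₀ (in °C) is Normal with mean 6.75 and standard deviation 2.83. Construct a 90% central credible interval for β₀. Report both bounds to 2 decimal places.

[2.10, 11.40]

The posterior is symmetric, so the 90% equal-tailed interval is β₀ = 6.75 ± z·2.83 with z = 1.645.
Half-width: 1.645 × 2.83 = 4.65.
6.75 − 4.65 = 2.10; 6.75 + 4.65 = 11.40.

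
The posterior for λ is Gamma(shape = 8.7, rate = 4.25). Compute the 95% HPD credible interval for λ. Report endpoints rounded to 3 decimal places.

[0.806, 3.430]

The posterior is unimodal and skewed, so the HPD interval has equal density at both endpoints and is the shortest 95% interval.
Solving f(0.806) = f(3.430) with F(3.430) − F(0.806) = 0.95 gives [0.806, 3.430].
For comparison, the equal-tailed interval is [0.921, 3.615]; the HPD is narrower and shifted toward the mode.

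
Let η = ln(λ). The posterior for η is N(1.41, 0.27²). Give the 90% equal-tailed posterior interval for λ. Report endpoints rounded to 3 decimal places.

On the log scale the 90% interval is 1.41 ± 1.645 × 0.27 = [0.9659, 1.8541].
Exponentiate: [e^0.9659, e^1.8541] = [2.627, 6.386].

[2.627, 6.386]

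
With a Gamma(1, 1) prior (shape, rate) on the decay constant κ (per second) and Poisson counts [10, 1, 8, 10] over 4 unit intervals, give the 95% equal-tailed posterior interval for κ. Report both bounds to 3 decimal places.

[4.048, 8.330]

Posterior: Gamma(1+29, 1+4) = Gamma(30, 5) (shape, rate).
Equal-tailed 95% interval: Gamma(30, 5) quantiles at 0.025 and 0.975.
Posterior mean ≈ 6.000, SD ≈ 1.095; a Normal approximation gives roughly [3.853, 8.147].
Exact: lower = 4.048; upper = 8.330.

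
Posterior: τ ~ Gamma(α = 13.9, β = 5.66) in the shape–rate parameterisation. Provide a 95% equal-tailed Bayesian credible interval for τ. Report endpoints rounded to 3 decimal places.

Posterior: Gamma(shape 13.9, rate 5.66).
Equal-tailed 95% interval: Gamma(13.9, 5.66) quantiles at 0.025 and 0.975.
Posterior mean ≈ 2.456, SD ≈ 0.659; a Normal approximation gives roughly [1.165, 3.747].
Exact: lower = 1.339; upper = 3.905.

[1.339, 3.905]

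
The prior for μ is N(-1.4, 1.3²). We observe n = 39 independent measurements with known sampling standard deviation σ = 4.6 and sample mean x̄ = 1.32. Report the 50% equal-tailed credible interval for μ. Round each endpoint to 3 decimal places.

[0.227, 1.091]

Posterior precision = 1/1.3² + 39/4.6² = 0.5917 + 1.8431 = 2.4348, so posterior SD = 0.6409.
Posterior mean = (-1.4/1.3² + 39·1.32/4.6²) / 2.4348 = 0.6590.
Interval: 0.6590 ± 0.674 × 0.6409 → [0.227, 1.091].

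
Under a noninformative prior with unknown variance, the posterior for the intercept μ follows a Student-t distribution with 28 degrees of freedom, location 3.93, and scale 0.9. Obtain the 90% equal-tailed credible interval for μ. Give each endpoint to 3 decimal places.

The t_28 distribution is symmetric; the 90% interval is 3.93 ± t·0.9 with t_{0.95,28} = 1.701.
Half-width: 1.701 × 0.9 = 1.531.
3.93 − 1.531 = 2.399; 3.93 + 1.531 = 5.461.

[2.399, 5.461]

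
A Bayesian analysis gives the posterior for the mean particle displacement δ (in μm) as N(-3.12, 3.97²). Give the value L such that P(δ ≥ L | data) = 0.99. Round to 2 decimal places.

Need L with P(δ ≥ L) = 0.99: L = -3.12 − z_{0.01}·3.97.
z = 2.326; L = -3.12 − 2.326 × 3.97 = -12.36.

-12.36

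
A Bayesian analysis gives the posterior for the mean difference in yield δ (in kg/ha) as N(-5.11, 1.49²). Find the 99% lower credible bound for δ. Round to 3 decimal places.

Need L with P(δ ≥ L) = 0.99: L = -5.11 − z_{0.01}·1.49.
z = 2.326; L = -5.11 − 2.326 × 1.49 = -8.576.

-8.576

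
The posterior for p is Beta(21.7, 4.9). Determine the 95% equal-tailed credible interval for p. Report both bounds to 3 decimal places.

Posterior: Beta(21.7, 4.9).
Equal-tailed 95% interval: the 0.025 and 0.975 quantiles of Beta(21.7, 4.9).
Posterior mean ≈ 0.816, SD ≈ 0.074; a Normal approximation gives roughly [0.671, 0.960].
Exact: F⁻¹(0.025) = 0.651; F⁻¹(0.975) = 0.936.

[0.651, 0.936]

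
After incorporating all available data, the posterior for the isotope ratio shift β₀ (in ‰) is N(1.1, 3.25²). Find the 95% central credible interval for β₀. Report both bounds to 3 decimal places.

The posterior is symmetric, so the 95% equal-tailed interval is β₀ = 1.1 ± z·3.25 with z = 1.960.
Half-width: 1.960 × 3.25 = 6.370.
1.1 − 6.370 = -5.270; 1.1 + 6.370 = 7.470.

[-5.270, 7.470]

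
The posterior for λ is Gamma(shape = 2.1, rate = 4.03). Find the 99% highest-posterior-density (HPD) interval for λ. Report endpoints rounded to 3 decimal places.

[0.003, 1.695]

The posterior is unimodal and skewed, so the HPD interval has equal density at both endpoints and is the shortest 99% interval.
Solving f(0.003) = f(1.695) with F(1.695) − F(0.003) = 0.99 gives [0.003, 1.695].
For comparison, the equal-tailed interval is [0.030, 1.892]; the HPD is narrower and shifted toward the mode.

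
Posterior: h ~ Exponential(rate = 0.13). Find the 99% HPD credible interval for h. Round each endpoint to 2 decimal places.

The exponential density is strictly decreasing on [0, ∞), so the HPD interval is anchored at 0: [0, q] with P(h ≤ q) = 0.99.
q = −ln(1 − 0.99) / 0.13 = 4.6052 / 0.13 = 35.42.

[0.00, 35.42]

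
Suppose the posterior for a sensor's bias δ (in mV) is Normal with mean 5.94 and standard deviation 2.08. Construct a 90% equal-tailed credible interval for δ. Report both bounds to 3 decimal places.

The posterior is symmetric, so the 90% equal-tailed interval is δ = 5.94 ± z·2.08 with z = 1.645.
Half-width: 1.645 × 2.08 = 3.421.
5.94 − 3.421 = 2.519; 5.94 + 3.421 = 9.361.

[2.519, 9.361]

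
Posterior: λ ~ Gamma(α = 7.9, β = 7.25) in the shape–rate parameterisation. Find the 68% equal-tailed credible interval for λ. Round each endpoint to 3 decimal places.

[0.712, 1.467]

Posterior: Gamma(shape 7.9, rate 7.25).
Equal-tailed 68% interval: Gamma(7.9, 7.25) quantiles at 0.16 and 0.84.
Posterior mean ≈ 1.090, SD ≈ 0.388; a Normal approximation gives roughly [0.704, 1.475].
Exact: lower = 0.712; upper = 1.467.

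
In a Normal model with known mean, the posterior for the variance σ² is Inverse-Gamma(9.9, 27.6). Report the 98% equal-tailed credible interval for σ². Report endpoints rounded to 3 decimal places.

[1.480, 6.786]

Inverse-Gamma(9.9, 27.6) quantiles: F⁻¹(0.01) and F⁻¹(0.99).
Equivalently, 1/σ² ~ Gamma(9.9, rate = 27.6); invert its 0.99 and 0.01 quantiles.
Posterior mean ≈ 3.101, SD ≈ 1.103; a Normal approximation gives roughly [0.534, 5.668].
Exact: lower = 1.480; upper = 6.786.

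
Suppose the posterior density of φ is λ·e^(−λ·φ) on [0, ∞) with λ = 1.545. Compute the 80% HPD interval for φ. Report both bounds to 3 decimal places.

The exponential density is strictly decreasing on [0, ∞), so the HPD interval is anchored at 0: [0, q] with P(φ ≤ q) = 0.80.
q = −ln(1 − 0.80) / 1.545 = 1.6094 / 1.545 = 1.042.

[0.000, 1.042]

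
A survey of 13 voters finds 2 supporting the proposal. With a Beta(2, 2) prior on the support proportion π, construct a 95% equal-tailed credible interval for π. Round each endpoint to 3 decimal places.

[0.073, 0.456]

Posterior: Beta(2+2, 2+11) = Beta(4, 13).
Equal-tailed 95% interval: the 0.025 and 0.975 quantiles of Beta(4, 13).
Posterior mean ≈ 0.235, SD ≈ 0.100; a Normal approximation gives roughly [0.039, 0.431].
Exact: F⁻¹(0.025) = 0.073; F⁻¹(0.975) = 0.456.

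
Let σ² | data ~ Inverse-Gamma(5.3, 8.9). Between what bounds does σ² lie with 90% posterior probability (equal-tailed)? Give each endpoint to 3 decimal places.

[0.930, 4.121]

Inverse-Gamma(5.3, 8.9) quantiles: F⁻¹(0.05) and F⁻¹(0.95).
Equivalently, 1/σ² ~ Gamma(5.3, rate = 8.9); invert its 0.95 and 0.05 quantiles.
Posterior mean ≈ 2.070, SD ≈ 1.139; a Normal approximation gives roughly [0.196, 3.944].
Exact: lower = 0.930; upper = 4.121.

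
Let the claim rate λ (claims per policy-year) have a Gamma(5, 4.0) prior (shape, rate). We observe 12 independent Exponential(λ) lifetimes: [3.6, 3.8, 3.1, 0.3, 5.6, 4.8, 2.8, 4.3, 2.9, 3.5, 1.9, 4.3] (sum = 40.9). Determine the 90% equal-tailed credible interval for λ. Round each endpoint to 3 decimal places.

[0.241, 0.541]

Posterior: Gamma(5+12, 4.0+40.9) = Gamma(17, 44.9) (shape, rate).
Equal-tailed 90% interval: Gamma(17, 44.9) quantiles at 0.05 and 0.95.
Posterior mean ≈ 0.379, SD ≈ 0.092; a Normal approximation gives roughly [0.228, 0.530].
Exact: lower = 0.241; upper = 0.541.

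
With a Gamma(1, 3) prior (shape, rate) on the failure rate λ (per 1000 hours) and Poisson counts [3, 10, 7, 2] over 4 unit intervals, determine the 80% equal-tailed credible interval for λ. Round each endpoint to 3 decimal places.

[2.444, 4.189]

Posterior: Gamma(1+22, 3+4) = Gamma(23, 7) (shape, rate).
Equal-tailed 80% interval: Gamma(23, 7) quantiles at 0.1 and 0.9.
Posterior mean ≈ 3.286, SD ≈ 0.685; a Normal approximation gives roughly [2.408, 4.164].
Exact: lower = 2.444; upper = 4.189.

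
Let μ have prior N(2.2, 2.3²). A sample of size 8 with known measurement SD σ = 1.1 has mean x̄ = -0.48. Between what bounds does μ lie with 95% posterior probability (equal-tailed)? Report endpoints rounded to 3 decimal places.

[-1.157, 0.346]

Posterior precision = 1/2.3² + 8/1.1² = 0.1890 + 6.6116 = 6.8006, so posterior SD = 0.3835.
Posterior mean = (2.2/2.3² + 8·-0.48/1.1²) / 6.8006 = -0.4055.
Interval: -0.4055 ± 1.960 × 0.3835 → [-1.157, 0.346].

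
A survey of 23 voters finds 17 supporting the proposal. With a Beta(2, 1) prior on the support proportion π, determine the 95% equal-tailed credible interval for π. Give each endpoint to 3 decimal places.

Posterior: Beta(2+17, 1+6) = Beta(19, 7).
Equal-tailed 95% interval: the 0.025 and 0.975 quantiles of Beta(19, 7).
Posterior mean ≈ 0.731, SD ≈ 0.085; a Normal approximation gives roughly [0.563, 0.898].
Exact: F⁻¹(0.025) = 0.549; F⁻¹(0.975) = 0.879.

[0.549, 0.879]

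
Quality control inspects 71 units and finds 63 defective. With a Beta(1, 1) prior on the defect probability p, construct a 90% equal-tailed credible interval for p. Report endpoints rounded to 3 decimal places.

[0.808, 0.933]

Posterior: Beta(1+63, 1+8) = Beta(64, 9).
Equal-tailed 90% interval: the 0.05 and 0.95 quantiles of Beta(64, 9).
Posterior mean ≈ 0.877, SD ≈ 0.038; a Normal approximation gives roughly [0.814, 0.940].
Exact: F⁻¹(0.05) = 0.808; F⁻¹(0.95) = 0.933.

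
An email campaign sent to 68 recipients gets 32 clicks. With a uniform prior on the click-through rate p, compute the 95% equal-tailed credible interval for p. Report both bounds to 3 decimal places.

Posterior: Beta(1+32, 1+36) = Beta(33, 37).
Equal-tailed 95% interval: the 0.025 and 0.975 quantiles of Beta(33, 37).
Posterior mean ≈ 0.471, SD ≈ 0.059; a Normal approximation gives roughly [0.355, 0.588].
Exact: F⁻¹(0.025) = 0.356; F⁻¹(0.975) = 0.588.

[0.356, 0.588]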